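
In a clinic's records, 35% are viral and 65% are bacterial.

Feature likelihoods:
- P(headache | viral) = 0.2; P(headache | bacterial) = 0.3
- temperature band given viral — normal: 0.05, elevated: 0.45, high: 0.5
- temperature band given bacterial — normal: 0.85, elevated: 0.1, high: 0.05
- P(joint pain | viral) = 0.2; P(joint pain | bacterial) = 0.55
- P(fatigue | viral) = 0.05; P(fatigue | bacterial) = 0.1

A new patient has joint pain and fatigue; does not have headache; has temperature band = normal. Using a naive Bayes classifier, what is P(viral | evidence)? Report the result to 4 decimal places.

0.0065

viral: 0.35 × (1−0.2) × 0.05 × 0.2 × 0.05 = 0.00014
bacterial: 0.65 × (1−0.3) × 0.85 × 0.55 × 0.1 = 0.02127125
P(viral | x) = 0.00014 / 0.02141125 ≈ 0.0065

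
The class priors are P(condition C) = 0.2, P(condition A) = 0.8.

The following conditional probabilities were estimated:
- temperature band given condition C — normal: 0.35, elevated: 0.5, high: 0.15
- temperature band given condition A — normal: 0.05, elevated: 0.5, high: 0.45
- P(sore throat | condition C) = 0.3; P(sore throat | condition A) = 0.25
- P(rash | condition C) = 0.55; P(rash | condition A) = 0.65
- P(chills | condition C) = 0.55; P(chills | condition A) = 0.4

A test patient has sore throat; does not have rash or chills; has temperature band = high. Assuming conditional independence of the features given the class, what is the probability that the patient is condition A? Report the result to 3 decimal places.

0.912

condition C: 0.2 × 0.15 × 0.3 × (1−0.55) × (1−0.55) = 0.0018225
condition A: 0.8 × 0.45 × 0.25 × (1−0.65) × (1−0.4) = 0.0189
P(condition A | x) = 0.0189 / 0.0207225 ≈ 0.912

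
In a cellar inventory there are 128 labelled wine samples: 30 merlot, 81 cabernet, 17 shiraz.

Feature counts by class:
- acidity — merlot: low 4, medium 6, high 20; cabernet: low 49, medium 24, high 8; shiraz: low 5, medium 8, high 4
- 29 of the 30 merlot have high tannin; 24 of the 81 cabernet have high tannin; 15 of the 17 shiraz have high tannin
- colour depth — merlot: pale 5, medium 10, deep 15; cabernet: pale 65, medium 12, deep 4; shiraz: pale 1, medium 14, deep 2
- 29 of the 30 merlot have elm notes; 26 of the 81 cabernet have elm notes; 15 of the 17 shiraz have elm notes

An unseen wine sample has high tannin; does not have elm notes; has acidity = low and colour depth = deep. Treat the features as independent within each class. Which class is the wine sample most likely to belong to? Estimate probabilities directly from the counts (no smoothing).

merlot: (30/128) × (4/30) × (29/30) × (15/30) × (1/30) ≈ 0.000503472
cabernet: (81/128) × (49/81) × (24/81) × (4/81) × (55/81) ≈ 0.00380334
shiraz: (17/128) × (5/17) × (15/17) × (2/17) × (2/17) ≈ 0.000477051
Highest score → cabernet.

cabernet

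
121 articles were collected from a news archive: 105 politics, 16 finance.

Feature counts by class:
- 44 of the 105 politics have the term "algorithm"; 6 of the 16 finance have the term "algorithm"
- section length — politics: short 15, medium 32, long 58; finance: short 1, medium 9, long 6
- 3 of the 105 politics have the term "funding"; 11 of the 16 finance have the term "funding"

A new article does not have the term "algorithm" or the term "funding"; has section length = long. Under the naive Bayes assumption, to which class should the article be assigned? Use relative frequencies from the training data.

politics

politics: (105/121) × (61/105) × (58/105) × (102/105) ≈ 0.270517
finance: (16/121) × (10/16) × (6/16) × (5/16) ≈ 0.00968492
Highest score → politics.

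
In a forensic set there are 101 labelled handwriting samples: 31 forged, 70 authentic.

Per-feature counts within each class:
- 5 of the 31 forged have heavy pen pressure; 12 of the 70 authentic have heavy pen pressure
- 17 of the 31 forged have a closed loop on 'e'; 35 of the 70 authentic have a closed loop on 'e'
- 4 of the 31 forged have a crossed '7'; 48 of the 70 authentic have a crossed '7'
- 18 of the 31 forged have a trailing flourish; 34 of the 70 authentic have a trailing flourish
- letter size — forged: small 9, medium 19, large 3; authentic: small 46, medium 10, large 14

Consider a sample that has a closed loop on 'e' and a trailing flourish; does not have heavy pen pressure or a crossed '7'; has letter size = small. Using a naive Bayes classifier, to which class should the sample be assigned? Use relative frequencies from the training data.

authentic

forged: (31/101) × (26/31) × (17/31) × (27/31) × (18/31) × (9/31) ≈ 0.0207268
authentic: (70/101) × (58/70) × (35/70) × (22/70) × (34/70) × (46/70) ≈ 0.0288033
Highest score → authentic.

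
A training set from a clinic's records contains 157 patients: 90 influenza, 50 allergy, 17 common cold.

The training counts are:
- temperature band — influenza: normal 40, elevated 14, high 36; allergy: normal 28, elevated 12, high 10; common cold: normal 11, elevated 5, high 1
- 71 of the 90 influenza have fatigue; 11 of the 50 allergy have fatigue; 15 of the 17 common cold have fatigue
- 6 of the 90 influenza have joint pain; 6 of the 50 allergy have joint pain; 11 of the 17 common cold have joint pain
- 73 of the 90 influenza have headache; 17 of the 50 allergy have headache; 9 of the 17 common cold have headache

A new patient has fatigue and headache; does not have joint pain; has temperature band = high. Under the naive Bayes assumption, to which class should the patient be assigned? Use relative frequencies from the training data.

influenza: (90/157) × (36/90) × (71/90) × (84/90) × (73/90) ≈ 0.136942
allergy: (50/157) × (10/50) × (11/50) × (44/50) × (17/50) ≈ 0.00419261
common cold: (17/157) × (1/17) × (15/17) × (6/17) × (9/17) ≈ 0.00105012
Highest score → influenza.

influenza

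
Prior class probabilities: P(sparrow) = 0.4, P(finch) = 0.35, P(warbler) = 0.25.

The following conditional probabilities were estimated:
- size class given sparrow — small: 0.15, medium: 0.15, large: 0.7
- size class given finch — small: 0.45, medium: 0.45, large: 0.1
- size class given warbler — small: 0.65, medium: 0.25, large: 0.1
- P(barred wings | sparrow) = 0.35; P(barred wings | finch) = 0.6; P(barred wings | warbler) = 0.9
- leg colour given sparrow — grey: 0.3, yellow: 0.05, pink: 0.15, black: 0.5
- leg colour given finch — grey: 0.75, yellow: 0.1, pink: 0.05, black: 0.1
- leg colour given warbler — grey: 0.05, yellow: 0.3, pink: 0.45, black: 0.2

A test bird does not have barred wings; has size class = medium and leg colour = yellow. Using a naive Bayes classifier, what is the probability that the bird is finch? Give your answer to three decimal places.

sparrow: 0.4 × 0.15 × (1−0.35) × 0.05 = 0.00195
finch: 0.35 × 0.45 × (1−0.6) × 0.1 = 0.0063
warbler: 0.25 × 0.25 × (1−0.9) × 0.3 = 0.001875
P(finch | x) = 0.0063 / 0.010125 ≈ 0.622

0.622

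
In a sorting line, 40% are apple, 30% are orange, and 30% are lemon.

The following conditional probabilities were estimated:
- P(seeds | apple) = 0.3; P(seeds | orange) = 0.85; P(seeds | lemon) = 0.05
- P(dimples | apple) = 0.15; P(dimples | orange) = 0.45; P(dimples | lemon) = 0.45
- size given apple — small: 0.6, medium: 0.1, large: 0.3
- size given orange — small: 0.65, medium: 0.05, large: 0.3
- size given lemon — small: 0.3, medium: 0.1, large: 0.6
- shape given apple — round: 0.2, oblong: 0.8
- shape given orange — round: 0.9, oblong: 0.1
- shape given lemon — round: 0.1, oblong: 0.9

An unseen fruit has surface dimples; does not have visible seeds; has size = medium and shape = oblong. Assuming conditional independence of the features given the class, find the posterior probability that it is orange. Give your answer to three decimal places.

apple: 0.4 × (1−0.3) × 0.15 × 0.1 × 0.8 = 0.00336
orange: 0.3 × (1−0.85) × 0.45 × 0.05 × 0.1 = 0.00010125
lemon: 0.3 × (1−0.05) × 0.45 × 0.1 × 0.9 = 0.0115425
P(orange | x) = 0.00010125 / 0.01500375 ≈ 0.007

0.007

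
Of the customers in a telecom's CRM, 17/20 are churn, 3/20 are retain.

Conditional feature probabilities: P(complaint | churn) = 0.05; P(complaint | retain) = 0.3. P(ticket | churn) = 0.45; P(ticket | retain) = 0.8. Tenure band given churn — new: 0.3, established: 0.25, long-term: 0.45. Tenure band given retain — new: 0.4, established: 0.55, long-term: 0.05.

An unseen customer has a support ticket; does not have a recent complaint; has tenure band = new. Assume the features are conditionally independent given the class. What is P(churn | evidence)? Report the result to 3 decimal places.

0.764

churn: 0.85 × (1−0.05) × 0.45 × 0.3 = 0.1090125
retain: 0.15 × (1−0.3) × 0.8 × 0.4 = 0.0336
P(churn | x) = 0.1090125 / 0.1426125 ≈ 0.764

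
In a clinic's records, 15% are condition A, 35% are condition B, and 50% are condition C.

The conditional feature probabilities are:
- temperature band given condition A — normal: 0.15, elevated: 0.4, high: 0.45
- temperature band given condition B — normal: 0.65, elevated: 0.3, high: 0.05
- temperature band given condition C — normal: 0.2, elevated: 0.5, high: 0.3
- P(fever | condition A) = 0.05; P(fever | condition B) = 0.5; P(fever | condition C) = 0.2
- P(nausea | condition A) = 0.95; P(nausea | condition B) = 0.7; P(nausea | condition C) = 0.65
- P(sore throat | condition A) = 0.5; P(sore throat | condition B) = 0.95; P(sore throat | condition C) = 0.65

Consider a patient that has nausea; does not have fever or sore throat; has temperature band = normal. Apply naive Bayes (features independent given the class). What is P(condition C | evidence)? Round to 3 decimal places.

0.563

condition A: 0.15 × 0.15 × (1−0.05) × 0.95 × (1−0.5) = 0.010153125
condition B: 0.35 × 0.65 × (1−0.5) × 0.7 × (1−0.95) = 0.00398125
condition C: 0.5 × 0.2 × (1−0.2) × 0.65 × (1−0.65) = 0.0182
P(condition C | x) = 0.0182 / 0.032334375 ≈ 0.563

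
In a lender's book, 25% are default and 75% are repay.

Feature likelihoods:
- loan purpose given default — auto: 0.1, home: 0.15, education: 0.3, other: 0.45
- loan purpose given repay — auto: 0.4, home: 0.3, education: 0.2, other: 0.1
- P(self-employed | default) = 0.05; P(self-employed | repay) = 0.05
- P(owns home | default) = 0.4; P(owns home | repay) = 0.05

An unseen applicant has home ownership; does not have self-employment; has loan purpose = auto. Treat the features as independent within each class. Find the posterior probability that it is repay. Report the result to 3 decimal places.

default: 0.25 × 0.1 × (1−0.05) × 0.4 = 0.0095
repay: 0.75 × 0.4 × (1−0.05) × 0.05 = 0.01425
P(repay | x) = 0.01425 / 0.02375 ≈ 0.600

0.600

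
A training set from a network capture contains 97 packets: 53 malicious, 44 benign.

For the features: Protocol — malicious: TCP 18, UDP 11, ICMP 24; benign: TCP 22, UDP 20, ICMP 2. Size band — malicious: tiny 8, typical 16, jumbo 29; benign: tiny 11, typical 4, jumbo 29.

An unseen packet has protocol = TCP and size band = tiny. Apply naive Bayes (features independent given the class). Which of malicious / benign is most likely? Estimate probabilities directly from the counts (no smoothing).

malicious: (53/97) × (18/53) × (8/53) ≈ 0.0280101
benign: (44/97) × (22/44) × (11/44) ≈ 0.056701
Highest score → benign.

benign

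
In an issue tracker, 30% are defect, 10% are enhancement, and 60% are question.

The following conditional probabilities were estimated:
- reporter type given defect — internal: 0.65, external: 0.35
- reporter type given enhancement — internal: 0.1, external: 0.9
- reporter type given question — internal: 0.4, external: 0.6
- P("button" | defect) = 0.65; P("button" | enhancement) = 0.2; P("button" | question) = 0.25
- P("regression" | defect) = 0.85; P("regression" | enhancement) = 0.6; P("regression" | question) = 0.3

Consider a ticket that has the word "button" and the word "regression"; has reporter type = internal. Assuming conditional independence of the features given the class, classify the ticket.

defect: 0.3 × 0.65 × 0.65 × 0.85 = 0.1077375
enhancement: 0.1 × 0.1 × 0.2 × 0.6 = 0.0012
question: 0.6 × 0.4 × 0.25 × 0.3 = 0.018
Highest score → defect.

defect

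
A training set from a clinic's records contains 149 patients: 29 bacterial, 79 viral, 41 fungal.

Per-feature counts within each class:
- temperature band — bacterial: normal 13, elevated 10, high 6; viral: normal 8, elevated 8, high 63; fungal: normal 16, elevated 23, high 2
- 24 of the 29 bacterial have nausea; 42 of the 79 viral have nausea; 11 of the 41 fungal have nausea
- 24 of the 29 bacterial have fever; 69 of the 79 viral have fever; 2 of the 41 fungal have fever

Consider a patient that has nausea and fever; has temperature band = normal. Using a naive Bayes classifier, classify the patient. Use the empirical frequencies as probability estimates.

bacterial

bacterial: (29/149) × (13/29) × (24/29) × (24/29) ≈ 0.0597563
viral: (79/149) × (8/79) × (42/79) × (69/79) ≈ 0.0249315
fungal: (41/149) × (16/41) × (11/41) × (2/41) ≈ 0.00140536
Highest score → bacterial.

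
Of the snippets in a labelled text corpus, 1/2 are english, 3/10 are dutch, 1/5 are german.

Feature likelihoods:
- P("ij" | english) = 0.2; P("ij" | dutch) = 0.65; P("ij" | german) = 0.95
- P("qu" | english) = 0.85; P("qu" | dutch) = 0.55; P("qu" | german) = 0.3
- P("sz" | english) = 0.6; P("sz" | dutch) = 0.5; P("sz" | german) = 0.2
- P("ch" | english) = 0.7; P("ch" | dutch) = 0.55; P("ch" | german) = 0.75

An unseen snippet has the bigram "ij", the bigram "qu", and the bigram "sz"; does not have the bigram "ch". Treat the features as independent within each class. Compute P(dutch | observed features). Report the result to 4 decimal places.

english: 0.5 × 0.2 × 0.85 × 0.6 × (1−0.7) = 0.0153
dutch: 0.3 × 0.65 × 0.55 × 0.5 × (1−0.55) = 0.02413125
german: 0.2 × 0.95 × 0.3 × 0.2 × (1−0.75) = 0.00285
P(dutch | x) = 0.02413125 / 0.04228125 ≈ 0.5707

0.5707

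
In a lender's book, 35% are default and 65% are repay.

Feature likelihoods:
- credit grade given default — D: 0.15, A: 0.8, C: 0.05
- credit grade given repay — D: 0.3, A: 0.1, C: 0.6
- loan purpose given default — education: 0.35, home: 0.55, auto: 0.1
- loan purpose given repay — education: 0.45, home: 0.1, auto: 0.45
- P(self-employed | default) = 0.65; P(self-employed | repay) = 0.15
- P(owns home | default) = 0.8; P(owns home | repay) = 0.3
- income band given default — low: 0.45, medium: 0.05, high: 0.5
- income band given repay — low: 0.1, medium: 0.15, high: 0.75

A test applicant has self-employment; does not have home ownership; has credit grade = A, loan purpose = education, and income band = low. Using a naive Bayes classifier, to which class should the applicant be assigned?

default

default: 0.35 × 0.8 × 0.35 × 0.65 × (1−0.8) × 0.45 = 0.005733
repay: 0.65 × 0.1 × 0.45 × 0.15 × (1−0.3) × 0.1 = 0.000307125
Highest score → default.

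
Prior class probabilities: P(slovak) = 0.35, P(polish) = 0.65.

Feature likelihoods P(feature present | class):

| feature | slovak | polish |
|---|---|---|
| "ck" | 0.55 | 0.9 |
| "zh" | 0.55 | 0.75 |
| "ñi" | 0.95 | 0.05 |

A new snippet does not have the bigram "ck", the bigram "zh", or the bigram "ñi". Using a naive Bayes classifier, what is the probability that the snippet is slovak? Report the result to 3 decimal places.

0.187

slovak: 0.35 × (1−0.55) × (1−0.55) × (1−0.95) = 0.00354375
polish: 0.65 × (1−0.9) × (1−0.75) × (1−0.05) = 0.0154375
P(slovak | x) = 0.00354375 / 0.01898125 ≈ 0.187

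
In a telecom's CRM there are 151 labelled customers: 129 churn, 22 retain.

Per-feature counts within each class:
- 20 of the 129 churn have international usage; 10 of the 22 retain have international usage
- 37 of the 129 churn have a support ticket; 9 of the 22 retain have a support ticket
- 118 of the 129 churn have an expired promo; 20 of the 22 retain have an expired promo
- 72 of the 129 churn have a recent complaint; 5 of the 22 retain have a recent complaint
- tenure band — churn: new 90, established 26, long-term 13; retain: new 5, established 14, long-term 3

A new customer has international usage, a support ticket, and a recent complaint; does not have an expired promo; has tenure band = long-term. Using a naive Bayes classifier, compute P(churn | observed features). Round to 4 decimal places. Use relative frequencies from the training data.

0.7048

churn: (129/151) × (20/129) × (37/129) × (11/129) × (72/129) × (13/129) ≈ 0.000182207
retain: (22/151) × (10/22) × (9/22) × (2/22) × (5/22) × (3/22) ≈ 0.0000763301
P(churn | x) = 0.000182207 / 0.0002585371 ≈ 0.7048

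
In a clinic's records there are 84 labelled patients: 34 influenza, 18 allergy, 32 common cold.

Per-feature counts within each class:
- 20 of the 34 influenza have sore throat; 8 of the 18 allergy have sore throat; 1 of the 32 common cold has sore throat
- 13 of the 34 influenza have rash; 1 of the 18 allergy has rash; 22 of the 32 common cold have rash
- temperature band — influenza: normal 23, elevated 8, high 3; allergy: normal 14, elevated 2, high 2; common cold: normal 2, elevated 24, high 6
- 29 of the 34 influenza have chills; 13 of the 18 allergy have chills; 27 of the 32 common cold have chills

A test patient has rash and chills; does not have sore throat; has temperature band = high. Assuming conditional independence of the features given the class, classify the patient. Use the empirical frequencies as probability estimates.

common cold

influenza: (34/84) × (14/34) × (13/34) × (3/34) × (29/34) ≈ 0.00479595
allergy: (18/84) × (10/18) × (1/18) × (2/18) × (13/18) ≈ 0.000530734
common cold: (32/84) × (31/32) × (22/32) × (6/32) × (27/32) ≈ 0.0401393
Highest score → common cold.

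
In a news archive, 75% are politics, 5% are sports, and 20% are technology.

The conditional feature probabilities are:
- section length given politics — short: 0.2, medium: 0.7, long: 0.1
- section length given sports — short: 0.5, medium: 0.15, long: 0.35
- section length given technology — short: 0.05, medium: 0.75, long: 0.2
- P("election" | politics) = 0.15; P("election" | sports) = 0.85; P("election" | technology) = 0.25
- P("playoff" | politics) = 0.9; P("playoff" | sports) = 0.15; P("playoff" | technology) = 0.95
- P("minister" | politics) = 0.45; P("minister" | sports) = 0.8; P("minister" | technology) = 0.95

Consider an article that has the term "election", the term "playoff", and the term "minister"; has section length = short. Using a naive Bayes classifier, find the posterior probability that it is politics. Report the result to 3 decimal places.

0.655

politics: 0.75 × 0.2 × 0.15 × 0.9 × 0.45 = 0.0091125
sports: 0.05 × 0.5 × 0.85 × 0.15 × 0.8 = 0.00255
technology: 0.2 × 0.05 × 0.25 × 0.95 × 0.95 = 0.00225625
P(politics | x) = 0.0091125 / 0.01391875 ≈ 0.655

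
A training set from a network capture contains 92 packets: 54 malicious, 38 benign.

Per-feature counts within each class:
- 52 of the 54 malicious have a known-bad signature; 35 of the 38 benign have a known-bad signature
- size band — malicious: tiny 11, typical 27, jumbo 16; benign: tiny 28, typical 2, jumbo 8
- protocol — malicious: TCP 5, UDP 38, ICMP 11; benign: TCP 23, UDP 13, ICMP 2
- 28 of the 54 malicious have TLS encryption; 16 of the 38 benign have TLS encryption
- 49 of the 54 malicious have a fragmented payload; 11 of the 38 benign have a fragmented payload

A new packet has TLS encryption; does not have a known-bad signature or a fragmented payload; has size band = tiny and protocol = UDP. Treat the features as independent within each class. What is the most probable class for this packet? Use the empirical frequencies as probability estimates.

malicious: (54/92) × (2/54) × (11/54) × (38/54) × (28/54) × (5/54) ≈ 0.000149614
benign: (38/92) × (3/38) × (28/38) × (13/38) × (16/38) × (27/38) ≈ 0.00245915
Highest score → benign.

benign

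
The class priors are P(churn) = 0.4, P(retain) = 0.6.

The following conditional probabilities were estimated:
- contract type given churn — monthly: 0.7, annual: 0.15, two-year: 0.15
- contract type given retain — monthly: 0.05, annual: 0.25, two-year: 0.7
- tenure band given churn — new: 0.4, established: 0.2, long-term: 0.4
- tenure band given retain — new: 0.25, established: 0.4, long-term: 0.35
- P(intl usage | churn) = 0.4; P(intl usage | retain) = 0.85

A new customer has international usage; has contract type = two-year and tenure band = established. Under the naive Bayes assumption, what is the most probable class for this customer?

churn: 0.4 × 0.15 × 0.2 × 0.4 = 0.0048
retain: 0.6 × 0.7 × 0.4 × 0.85 = 0.1428
Highest score → retain.

retain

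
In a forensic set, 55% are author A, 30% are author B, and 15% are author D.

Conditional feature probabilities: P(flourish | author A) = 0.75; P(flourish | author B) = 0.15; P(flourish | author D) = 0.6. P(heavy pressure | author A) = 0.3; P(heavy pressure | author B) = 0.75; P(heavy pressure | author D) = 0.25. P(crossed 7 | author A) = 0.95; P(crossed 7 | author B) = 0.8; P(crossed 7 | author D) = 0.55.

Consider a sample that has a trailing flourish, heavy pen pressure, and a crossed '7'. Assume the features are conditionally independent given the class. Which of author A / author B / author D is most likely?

author A

author A: 0.55 × 0.75 × 0.3 × 0.95 = 0.1175625
author B: 0.3 × 0.15 × 0.75 × 0.8 = 0.027
author D: 0.15 × 0.6 × 0.25 × 0.55 = 0.012375
Highest score → author A.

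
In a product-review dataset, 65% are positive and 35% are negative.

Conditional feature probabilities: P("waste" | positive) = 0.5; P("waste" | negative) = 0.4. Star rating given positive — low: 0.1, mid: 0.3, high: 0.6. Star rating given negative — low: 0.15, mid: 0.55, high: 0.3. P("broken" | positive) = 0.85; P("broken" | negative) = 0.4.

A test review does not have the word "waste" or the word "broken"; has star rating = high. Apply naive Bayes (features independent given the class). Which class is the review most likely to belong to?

positive: 0.65 × (1−0.5) × 0.6 × (1−0.85) = 0.02925
negative: 0.35 × (1−0.4) × 0.3 × (1−0.4) = 0.0378
Highest score → negative.

negative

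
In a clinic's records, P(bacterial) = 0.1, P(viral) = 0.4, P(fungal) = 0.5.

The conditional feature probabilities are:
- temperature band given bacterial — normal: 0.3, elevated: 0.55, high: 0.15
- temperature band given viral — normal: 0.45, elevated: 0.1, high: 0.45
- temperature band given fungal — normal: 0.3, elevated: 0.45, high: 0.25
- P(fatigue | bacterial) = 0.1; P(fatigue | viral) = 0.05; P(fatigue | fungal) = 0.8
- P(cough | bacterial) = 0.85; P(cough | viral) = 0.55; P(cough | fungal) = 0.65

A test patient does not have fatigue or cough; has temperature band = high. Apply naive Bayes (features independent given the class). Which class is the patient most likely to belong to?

bacterial: 0.1 × 0.15 × (1−0.1) × (1−0.85) = 0.002025
viral: 0.4 × 0.45 × (1−0.05) × (1−0.55) = 0.07695
fungal: 0.5 × 0.25 × (1−0.8) × (1−0.65) = 0.00875
Highest score → viral.

viral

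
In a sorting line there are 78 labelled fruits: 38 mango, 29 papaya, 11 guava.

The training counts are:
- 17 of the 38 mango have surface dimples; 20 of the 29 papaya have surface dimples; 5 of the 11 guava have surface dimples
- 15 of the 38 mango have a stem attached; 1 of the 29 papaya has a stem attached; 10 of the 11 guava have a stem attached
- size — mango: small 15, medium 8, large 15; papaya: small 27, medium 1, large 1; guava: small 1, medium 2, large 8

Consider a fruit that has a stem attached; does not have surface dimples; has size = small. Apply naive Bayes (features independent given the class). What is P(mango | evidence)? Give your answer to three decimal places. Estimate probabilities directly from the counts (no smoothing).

mango: (38/78) × (21/38) × (15/38) × (15/38) ≈ 0.0419508
papaya: (29/78) × (9/29) × (1/29) × (27/29) ≈ 0.00370438
guava: (11/78) × (6/11) × (10/11) × (1/11) ≈ 0.00635728
P(mango | x) = 0.0419508 / 0.05201246 ≈ 0.807

0.807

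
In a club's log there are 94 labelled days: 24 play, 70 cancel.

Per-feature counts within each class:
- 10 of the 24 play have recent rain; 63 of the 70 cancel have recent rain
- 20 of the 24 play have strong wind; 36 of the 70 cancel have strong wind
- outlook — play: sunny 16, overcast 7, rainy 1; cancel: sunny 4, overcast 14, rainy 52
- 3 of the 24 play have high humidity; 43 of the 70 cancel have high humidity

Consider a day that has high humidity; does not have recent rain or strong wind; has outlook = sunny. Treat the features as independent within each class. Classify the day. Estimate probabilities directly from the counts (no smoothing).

play: (24/94) × (14/24) × (4/24) × (16/24) × (3/24) ≈ 0.00206856
cancel: (70/94) × (7/70) × (34/70) × (4/70) × (43/70) ≈ 0.00126965
Highest score → play.

play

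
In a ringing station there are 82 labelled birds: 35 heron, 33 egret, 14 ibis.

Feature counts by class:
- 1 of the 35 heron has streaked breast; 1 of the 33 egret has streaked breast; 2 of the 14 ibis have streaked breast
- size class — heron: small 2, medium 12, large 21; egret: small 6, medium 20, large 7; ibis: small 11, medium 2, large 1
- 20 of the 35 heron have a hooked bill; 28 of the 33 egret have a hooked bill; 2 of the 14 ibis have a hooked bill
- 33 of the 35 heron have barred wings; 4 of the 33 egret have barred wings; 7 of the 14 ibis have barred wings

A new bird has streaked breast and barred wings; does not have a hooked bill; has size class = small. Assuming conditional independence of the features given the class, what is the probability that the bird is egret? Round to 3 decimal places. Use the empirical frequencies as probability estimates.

heron: (35/82) × (1/35) × (2/35) × (15/35) × (33/35) ≈ 0.00028159
egret: (33/82) × (1/33) × (6/33) × (5/33) × (4/33) ≈ 0.0000407217
ibis: (14/82) × (2/14) × (11/14) × (12/14) × (7/14) ≈ 0.00821304
P(egret | x) = 0.0000407217 / 0.0085353517 ≈ 0.005

0.005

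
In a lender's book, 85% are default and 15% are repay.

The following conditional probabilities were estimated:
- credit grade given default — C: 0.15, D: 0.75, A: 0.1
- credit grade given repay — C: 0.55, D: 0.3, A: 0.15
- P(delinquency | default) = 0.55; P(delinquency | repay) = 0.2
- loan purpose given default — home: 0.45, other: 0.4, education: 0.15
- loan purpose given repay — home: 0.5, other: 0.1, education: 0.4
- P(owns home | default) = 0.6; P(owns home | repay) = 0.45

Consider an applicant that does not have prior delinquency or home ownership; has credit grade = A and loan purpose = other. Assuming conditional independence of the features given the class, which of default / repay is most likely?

default: 0.85 × 0.1 × (1−0.55) × 0.4 × (1−0.6) = 0.00612
repay: 0.15 × 0.15 × (1−0.2) × 0.1 × (1−0.45) = 0.00099
Highest score → default.

default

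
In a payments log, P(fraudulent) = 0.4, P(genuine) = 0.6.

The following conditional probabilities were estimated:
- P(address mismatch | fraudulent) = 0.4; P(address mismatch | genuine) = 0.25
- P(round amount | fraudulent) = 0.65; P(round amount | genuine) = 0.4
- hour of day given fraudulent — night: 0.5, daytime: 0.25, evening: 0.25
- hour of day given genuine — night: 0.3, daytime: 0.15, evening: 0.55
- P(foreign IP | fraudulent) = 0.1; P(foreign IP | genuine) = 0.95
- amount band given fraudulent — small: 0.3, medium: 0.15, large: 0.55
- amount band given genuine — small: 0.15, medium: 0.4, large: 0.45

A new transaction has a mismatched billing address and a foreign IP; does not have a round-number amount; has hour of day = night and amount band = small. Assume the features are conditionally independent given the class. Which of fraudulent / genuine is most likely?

fraudulent: 0.4 × 0.4 × (1−0.65) × 0.5 × 0.1 × 0.3 = 0.00084
genuine: 0.6 × 0.25 × (1−0.4) × 0.3 × 0.95 × 0.15 = 0.0038475
Highest score → genuine.

genuine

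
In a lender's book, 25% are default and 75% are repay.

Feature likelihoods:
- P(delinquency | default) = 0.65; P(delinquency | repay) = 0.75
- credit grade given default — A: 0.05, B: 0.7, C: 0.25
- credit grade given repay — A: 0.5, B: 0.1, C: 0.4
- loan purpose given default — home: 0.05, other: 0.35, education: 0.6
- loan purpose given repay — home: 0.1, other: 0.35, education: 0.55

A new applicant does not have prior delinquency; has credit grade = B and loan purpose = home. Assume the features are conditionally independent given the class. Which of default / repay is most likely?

default

default: 0.25 × (1−0.65) × 0.7 × 0.05 = 0.0030625
repay: 0.75 × (1−0.75) × 0.1 × 0.1 = 0.001875
Highest score → default.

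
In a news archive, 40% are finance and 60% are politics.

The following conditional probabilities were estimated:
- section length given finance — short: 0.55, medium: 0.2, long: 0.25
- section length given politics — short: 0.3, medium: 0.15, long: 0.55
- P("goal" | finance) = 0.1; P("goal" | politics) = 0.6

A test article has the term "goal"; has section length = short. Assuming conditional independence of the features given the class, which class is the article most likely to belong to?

politics

finance: 0.4 × 0.55 × 0.1 = 0.022
politics: 0.6 × 0.3 × 0.6 = 0.108
Highest score → politics.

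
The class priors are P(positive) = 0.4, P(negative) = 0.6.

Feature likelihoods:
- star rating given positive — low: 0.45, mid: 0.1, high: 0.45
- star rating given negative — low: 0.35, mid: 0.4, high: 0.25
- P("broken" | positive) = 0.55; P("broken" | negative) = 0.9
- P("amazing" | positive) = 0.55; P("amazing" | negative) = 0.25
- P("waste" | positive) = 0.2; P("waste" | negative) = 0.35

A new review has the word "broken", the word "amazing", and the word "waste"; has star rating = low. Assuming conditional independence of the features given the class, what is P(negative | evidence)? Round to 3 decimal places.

positive: 0.4 × 0.45 × 0.55 × 0.55 × 0.2 = 0.01089
negative: 0.6 × 0.35 × 0.9 × 0.25 × 0.35 = 0.0165375
P(negative | x) = 0.0165375 / 0.0274275 ≈ 0.603

0.603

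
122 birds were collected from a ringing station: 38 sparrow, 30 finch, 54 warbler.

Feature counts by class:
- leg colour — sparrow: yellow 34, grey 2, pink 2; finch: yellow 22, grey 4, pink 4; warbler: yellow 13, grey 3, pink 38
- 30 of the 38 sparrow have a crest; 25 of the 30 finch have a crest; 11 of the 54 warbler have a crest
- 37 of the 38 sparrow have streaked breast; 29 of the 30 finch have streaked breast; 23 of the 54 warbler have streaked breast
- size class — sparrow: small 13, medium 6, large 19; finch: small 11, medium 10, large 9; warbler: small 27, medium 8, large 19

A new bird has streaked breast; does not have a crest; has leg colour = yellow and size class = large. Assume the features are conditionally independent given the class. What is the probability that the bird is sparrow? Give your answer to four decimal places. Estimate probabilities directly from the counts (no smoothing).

sparrow: (38/122) × (34/38) × (8/38) × (37/38) × (19/38) ≈ 0.0285636
finch: (30/122) × (22/30) × (5/30) × (29/30) × (9/30) ≈ 0.00871585
warbler: (54/122) × (13/54) × (43/54) × (23/54) × (19/54) ≈ 0.012716
P(sparrow | x) = 0.0285636 / 0.04999545 ≈ 0.5713

0.5713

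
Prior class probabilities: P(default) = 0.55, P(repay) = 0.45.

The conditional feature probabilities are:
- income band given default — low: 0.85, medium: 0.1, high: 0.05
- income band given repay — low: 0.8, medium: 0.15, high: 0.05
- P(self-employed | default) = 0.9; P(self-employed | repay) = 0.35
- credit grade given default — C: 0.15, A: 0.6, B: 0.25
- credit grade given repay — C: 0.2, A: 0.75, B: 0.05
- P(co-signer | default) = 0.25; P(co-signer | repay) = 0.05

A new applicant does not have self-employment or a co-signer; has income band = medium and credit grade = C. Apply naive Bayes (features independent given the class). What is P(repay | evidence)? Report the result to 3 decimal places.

0.931

default: 0.55 × 0.1 × (1−0.9) × 0.15 × (1−0.25) = 0.00061875
repay: 0.45 × 0.15 × (1−0.35) × 0.2 × (1−0.05) = 0.00833625
P(repay | x) = 0.00833625 / 0.008955 ≈ 0.931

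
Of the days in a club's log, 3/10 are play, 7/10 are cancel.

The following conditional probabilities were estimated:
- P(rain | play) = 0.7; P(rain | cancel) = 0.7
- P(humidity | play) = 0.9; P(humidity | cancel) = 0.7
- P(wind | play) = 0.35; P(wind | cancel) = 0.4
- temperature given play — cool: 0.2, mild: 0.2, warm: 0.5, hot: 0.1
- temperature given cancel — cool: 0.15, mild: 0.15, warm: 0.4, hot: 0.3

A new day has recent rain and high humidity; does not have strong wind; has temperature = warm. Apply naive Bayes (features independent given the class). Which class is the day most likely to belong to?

play: 0.3 × 0.7 × 0.9 × (1−0.35) × 0.5 = 0.061425
cancel: 0.7 × 0.7 × 0.7 × (1−0.4) × 0.4 = 0.08232
Highest score → cancel.

cancel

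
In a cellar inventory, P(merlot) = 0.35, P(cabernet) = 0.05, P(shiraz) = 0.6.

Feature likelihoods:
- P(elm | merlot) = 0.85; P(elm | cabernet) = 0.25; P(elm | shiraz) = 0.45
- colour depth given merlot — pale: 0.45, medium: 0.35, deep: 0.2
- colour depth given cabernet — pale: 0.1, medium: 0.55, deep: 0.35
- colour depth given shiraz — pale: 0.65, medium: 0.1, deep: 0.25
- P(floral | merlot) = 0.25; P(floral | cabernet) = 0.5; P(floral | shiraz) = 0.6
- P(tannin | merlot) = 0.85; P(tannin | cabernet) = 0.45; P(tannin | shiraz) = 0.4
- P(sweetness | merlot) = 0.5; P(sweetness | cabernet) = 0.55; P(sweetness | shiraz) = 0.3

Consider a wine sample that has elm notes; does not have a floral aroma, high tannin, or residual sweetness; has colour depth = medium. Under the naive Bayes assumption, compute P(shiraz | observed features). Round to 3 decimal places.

0.403

merlot: 0.35 × 0.85 × 0.35 × (1−0.25) × (1−0.85) × (1−0.5) = 0.00585703125
cabernet: 0.05 × 0.25 × 0.55 × (1−0.5) × (1−0.45) × (1−0.55) = 0.00085078125
shiraz: 0.6 × 0.45 × 0.1 × (1−0.6) × (1−0.4) × (1−0.3) = 0.004536
P(shiraz | x) = 0.004536 / 0.0112438125 ≈ 0.403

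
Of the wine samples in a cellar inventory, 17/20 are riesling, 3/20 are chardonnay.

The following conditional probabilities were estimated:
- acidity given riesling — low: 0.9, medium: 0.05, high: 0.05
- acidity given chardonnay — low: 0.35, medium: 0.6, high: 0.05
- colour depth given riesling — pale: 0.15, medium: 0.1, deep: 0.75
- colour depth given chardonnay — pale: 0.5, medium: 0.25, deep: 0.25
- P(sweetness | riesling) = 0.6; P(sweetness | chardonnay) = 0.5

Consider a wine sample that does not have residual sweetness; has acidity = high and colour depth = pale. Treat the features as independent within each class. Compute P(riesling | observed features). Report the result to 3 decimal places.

riesling: 0.85 × 0.05 × 0.15 × (1−0.6) = 0.00255
chardonnay: 0.15 × 0.05 × 0.5 × (1−0.5) = 0.001875
P(riesling | x) = 0.00255 / 0.004425 ≈ 0.576

0.576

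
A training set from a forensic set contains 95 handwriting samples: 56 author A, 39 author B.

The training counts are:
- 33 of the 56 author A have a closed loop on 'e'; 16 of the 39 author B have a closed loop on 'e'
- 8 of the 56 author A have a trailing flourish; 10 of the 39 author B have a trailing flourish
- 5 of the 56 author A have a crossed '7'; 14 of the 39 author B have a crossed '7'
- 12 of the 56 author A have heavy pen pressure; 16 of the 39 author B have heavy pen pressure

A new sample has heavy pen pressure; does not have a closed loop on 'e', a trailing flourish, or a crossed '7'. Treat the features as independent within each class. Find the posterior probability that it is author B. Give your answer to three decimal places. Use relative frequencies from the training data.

author A: (56/95) × (23/56) × (48/56) × (51/56) × (12/56) ≈ 0.0404979
author B: (39/95) × (23/39) × (29/39) × (25/39) × (16/39) ≈ 0.0473444
P(author B | x) = 0.0473444 / 0.0878423 ≈ 0.539

0.539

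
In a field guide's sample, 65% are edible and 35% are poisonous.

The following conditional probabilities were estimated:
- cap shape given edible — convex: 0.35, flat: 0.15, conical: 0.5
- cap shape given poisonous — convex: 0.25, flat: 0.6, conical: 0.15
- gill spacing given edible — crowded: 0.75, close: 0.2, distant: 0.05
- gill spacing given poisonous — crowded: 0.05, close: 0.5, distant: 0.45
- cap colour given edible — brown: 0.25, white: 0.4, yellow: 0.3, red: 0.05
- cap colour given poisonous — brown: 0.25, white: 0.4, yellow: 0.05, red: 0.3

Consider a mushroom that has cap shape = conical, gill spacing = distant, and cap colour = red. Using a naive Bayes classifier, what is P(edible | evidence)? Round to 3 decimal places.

0.103

edible: 0.65 × 0.5 × 0.05 × 0.05 = 0.0008125
poisonous: 0.35 × 0.15 × 0.45 × 0.3 = 0.0070875
P(edible | x) = 0.0008125 / 0.0079 ≈ 0.103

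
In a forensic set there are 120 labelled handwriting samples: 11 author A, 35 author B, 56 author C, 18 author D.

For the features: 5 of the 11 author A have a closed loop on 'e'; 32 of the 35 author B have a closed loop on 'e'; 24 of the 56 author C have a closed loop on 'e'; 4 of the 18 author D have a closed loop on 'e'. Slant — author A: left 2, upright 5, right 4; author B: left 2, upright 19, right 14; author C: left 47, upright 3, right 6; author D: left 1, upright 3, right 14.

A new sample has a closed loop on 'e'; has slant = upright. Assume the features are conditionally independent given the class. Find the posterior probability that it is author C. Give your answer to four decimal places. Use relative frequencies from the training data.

author A: (11/120) × (5/11) × (5/11) ≈ 0.0189394
author B: (35/120) × (32/35) × (19/35) ≈ 0.144762
author C: (56/120) × (24/56) × (3/56) ≈ 0.0107143
author D: (18/120) × (4/18) × (3/18) ≈ 0.00555556
P(author C | x) = 0.0107143 / 0.17997126 ≈ 0.0595

0.0595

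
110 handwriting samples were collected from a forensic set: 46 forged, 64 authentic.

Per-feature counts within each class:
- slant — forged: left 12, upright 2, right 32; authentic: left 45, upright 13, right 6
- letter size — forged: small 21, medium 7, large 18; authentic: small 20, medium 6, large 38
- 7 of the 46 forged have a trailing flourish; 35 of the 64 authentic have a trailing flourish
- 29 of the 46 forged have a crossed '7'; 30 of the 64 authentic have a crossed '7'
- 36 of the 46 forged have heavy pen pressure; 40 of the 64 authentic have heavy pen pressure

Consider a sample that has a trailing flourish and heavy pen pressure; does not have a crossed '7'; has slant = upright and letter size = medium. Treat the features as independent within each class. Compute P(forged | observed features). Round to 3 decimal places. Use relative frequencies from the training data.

0.057

forged: (46/110) × (2/46) × (7/46) × (7/46) × (17/46) × (36/46) ≈ 0.000121774
authentic: (64/110) × (13/64) × (6/64) × (35/64) × (34/64) × (40/64) ≈ 0.00201182
P(forged | x) = 0.000121774 / 0.002133594 ≈ 0.057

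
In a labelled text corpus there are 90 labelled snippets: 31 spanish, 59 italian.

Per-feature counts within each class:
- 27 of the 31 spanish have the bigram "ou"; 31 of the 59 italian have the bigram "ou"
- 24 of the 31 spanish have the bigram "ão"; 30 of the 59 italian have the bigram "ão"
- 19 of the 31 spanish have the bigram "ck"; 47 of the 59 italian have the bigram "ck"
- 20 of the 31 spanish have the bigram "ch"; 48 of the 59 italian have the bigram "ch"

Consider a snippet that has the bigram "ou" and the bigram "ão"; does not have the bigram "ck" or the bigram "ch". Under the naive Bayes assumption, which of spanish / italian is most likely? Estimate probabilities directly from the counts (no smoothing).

spanish

spanish: (31/90) × (27/31) × (24/31) × (12/31) × (11/31) ≈ 0.0319023
italian: (59/90) × (31/59) × (30/59) × (12/59) × (11/59) ≈ 0.00664138
Highest score → spanish.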